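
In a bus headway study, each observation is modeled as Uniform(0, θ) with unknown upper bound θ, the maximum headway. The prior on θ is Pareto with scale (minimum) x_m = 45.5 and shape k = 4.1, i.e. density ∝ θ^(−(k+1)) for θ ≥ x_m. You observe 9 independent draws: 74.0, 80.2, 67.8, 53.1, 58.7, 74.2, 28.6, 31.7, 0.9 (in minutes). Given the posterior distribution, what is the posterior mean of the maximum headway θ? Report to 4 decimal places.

A Pareto(scale x_m, shape k) prior on the upper bound θ of Uniform(0, θ) is conjugate: posterior is Pareto(max(x_m, max xᵢ), k + n).
Sample maximum = 80.2; prior scale x_m = 45.5 → posterior scale = max = 80.2.
Posterior shape = 4.1 + 9 = 13.1.
E[θ|data] = k·x_m/(k−1) = 13.1·80.2/12.1 = 86.8281.

86.8281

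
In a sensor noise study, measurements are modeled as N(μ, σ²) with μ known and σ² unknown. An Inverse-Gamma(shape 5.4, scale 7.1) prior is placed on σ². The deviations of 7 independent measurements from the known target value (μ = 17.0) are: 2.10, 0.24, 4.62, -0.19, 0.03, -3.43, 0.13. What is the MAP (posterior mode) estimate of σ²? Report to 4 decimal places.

With known mean μ and an Inverse-Gamma(α, β) prior on σ², the Normal likelihood is conjugate: posterior is Inv-Gamma(α + n/2, β + Σ(xᵢ−μ)²/2).
Σ(xᵢ−μ)² = (2.10)² + (0.24)² + (4.62)² + (-0.19)² + (0.03)² + (-3.43)² + (0.13)² = 37.6308.
Posterior: Inv-Gamma(5.4 + 7/2, 7.1 + 37.6308/2) = Inv-Gamma(8.90, 25.91540).
Mode = β/(α+1) = 25.91540/9.90 = 2.6177.

2.6177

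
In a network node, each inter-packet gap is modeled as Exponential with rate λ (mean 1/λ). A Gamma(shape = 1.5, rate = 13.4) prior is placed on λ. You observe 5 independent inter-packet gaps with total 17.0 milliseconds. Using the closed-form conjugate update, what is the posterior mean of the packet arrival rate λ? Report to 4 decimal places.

With a Gamma(shape α, rate β) prior on the exponential rate λ, the posterior after n observations with total T = Σxᵢ is Gamma(α+n, β+T).
Posterior: Gamma(1.5+5, 13.4+17.0) = Gamma(6.5, 30.4).
Posterior mean of λ = α/β = 6.5/30.4 = 0.2138.

0.2138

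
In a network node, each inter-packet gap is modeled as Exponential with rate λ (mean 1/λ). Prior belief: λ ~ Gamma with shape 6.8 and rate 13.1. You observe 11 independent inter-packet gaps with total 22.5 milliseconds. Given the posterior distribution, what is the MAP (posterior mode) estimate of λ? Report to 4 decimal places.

0.4719

With a Gamma(shape α, rate β) prior on the exponential rate λ, the posterior after n observations with total T = Σxᵢ is Gamma(α+n, β+T).
Posterior: Gamma(6.8+11, 13.1+22.5) = Gamma(17.8, 35.6).
Mode = (α−1)/β = 0.4719.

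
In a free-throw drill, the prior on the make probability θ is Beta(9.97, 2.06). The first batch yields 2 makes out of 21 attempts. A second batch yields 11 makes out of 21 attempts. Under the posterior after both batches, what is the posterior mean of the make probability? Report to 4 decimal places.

0.4251

The Beta prior is conjugate to a Binomial/Bernoulli likelihood; the update adds successes to α and failures to β.
After batch 1: Beta(9.97+2, 2.06+19) = Beta(11.97, 21.06).
After batch 2: Beta(11.97+11, 21.06+10) = Beta(22.97, 31.06).
Posterior mean = α/(α+β) = 22.97/54.03 = 0.4251.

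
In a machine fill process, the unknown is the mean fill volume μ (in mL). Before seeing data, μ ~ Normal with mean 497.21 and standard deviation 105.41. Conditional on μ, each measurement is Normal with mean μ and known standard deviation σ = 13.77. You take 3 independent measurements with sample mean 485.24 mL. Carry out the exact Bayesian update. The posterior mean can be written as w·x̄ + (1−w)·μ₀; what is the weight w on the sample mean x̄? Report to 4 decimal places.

For Normal data with known variance σ², a Normal(μ₀, σ₀²) prior on μ is conjugate. Posterior precision = 1/σ₀² + n/σ²; posterior mean is the precision-weighted average of μ₀ and x̄.
σ₀² = 105.41² = 11111.2681, σ² = 13.77² = 189.6129. Prior precision 1/σ₀² = 1/11111.2681; data precision n/σ² = 3/189.6129.
w = (n/σ²)/(1/σ₀² + n/σ²) = n·σ₀²/(σ² + n·σ₀²) = 3·11111.2681/(189.6129 + 3·11111.2681) = 33333.8043/33523.4172 = 0.9943.

0.9943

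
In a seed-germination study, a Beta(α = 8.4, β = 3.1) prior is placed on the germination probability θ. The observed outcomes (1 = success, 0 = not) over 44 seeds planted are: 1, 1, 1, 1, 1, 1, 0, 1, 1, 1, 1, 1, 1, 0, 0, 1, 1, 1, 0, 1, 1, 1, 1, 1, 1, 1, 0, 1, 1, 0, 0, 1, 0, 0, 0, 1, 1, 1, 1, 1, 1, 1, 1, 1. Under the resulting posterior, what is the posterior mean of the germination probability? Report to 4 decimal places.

The Beta prior is conjugate to a Binomial/Bernoulli likelihood; the update adds successes to α and failures to β.
Posterior: Beta(α+k, β+n−k) = Beta(8.4+34, 3.1+10) = Beta(42.4, 13.1).
Posterior mean = α/(α+β) = 42.4/55.5 = 0.7640.

0.7640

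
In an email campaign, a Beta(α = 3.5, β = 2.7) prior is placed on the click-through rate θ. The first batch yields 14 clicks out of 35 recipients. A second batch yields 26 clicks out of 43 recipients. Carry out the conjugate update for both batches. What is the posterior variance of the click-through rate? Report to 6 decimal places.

The Beta prior is conjugate to a Binomial/Bernoulli likelihood; the update adds successes to α and failures to β.
After batch 1: Beta(3.5+14, 2.7+21) = Beta(17.5, 23.7).
After batch 2: Beta(17.5+26, 23.7+17) = Beta(43.5, 40.7).
Var = αβ/((α+β)²(α+β+1)) = 43.5·40.7/(84.2²·85.2) = 0.002931.

0.002931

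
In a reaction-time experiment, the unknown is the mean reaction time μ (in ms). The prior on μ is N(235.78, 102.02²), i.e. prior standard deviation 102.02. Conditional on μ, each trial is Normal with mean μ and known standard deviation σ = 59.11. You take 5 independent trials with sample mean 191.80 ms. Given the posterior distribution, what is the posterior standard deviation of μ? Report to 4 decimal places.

25.5897

For Normal data with known variance σ², a Normal(μ₀, σ₀²) prior on μ is conjugate. Posterior precision = 1/σ₀² + n/σ²; posterior mean is the precision-weighted average of μ₀ and x̄.
σ₀² = 102.02² = 10408.0804, σ² = 59.11² = 3493.9921; σ² + n·σ₀² = 3493.9921 + 5·10408.0804 = 55534.3941.
Posterior precision = 1/σ₀² + n/σ² = 1/10408.0804 + 5/3493.9921 = (σ² + n·σ₀²)/(σ₀²σ²) = 55534.3941/(10408.0804·3493.9921); posterior variance σₙ² = σ₀²σ²/(σ² + n·σ₀²) = 10408.0804·3493.9921/55534.3941 = 654.832942.
Posterior SD = √σₙ² = √(10408.0804·3493.9921/55534.3941) = 25.5897.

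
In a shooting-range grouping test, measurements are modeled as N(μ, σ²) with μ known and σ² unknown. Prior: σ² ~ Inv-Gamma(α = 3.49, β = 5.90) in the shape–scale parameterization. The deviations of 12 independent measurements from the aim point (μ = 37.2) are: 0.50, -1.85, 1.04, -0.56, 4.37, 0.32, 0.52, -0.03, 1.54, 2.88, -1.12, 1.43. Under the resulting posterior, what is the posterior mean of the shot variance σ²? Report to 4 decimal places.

2.9625

With known mean μ and an Inverse-Gamma(α, β) prior on σ², the Normal likelihood is conjugate: posterior is Inv-Gamma(α + n/2, β + Σ(xᵢ−μ)²/2).
Σ(xᵢ−μ)² = (0.50)² + (-1.85)² + (1.04)² + (-0.56)² + (4.37)² + (0.32)² + (0.52)² + (-0.03)² + (1.54)² + (2.88)² + (-1.12)² + (1.43)² = 38.5036.
Posterior: Inv-Gamma(3.49 + 12/2, 5.90 + 38.5036/2) = Inv-Gamma(9.49, 25.15180).
E[σ²|data] = β/(α−1) = 25.15180/8.49 = 2.9625.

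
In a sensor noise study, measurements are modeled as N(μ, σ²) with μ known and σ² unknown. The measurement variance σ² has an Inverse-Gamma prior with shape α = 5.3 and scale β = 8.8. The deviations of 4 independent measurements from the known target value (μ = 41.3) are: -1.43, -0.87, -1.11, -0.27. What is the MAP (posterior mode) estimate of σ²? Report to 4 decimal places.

1.3076

With known mean μ and an Inverse-Gamma(α, β) prior on σ², the Normal likelihood is conjugate: posterior is Inv-Gamma(α + n/2, β + Σ(xᵢ−μ)²/2).
Σ(xᵢ−μ)² = (-1.43)² + (-0.87)² + (-1.11)² + (-0.27)² = 4.1068.
Posterior: Inv-Gamma(5.3 + 4/2, 8.8 + 4.1068/2) = Inv-Gamma(7.30, 10.85340).
Mode = β/(α+1) = 10.85340/8.30 = 1.3076.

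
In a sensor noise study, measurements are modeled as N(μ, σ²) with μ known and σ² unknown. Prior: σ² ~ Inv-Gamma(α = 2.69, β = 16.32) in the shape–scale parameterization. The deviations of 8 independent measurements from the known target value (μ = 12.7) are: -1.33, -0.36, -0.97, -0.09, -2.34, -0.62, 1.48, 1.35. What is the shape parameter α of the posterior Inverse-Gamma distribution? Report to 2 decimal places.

With known mean μ and an Inverse-Gamma(α, β) prior on σ², the Normal likelihood is conjugate: posterior is Inv-Gamma(α + n/2, β + Σ(xᵢ−μ)²/2).
Σ(xᵢ−μ)² = (-1.33)² + (-0.36)² + (-0.97)² + (-0.09)² + (-2.34)² + (-0.62)² + (1.48)² + (1.35)² = 12.7204.
Posterior: Inv-Gamma(2.69 + 8/2, 16.32 + 12.7204/2) = Inv-Gamma(6.69, 22.68020).
Posterior α = 6.69.

6.69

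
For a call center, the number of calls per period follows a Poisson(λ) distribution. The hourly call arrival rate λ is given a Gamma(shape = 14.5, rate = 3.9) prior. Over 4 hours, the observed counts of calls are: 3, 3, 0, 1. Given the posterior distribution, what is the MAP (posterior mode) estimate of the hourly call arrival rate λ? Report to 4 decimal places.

2.5949

With a Gamma(shape α, rate β) prior, the Poisson likelihood is conjugate: the posterior is Gamma(α + ΣXᵢ, β + n).
Sum of counts S = 7 over n = 4 hours.
Posterior: Gamma(α+S, β+n) = Gamma(14.5+7, 3.9+4) = Gamma(21.5, 7.9).
Mode of Gamma(α,β) for α≥1 is (α−1)/β = 20.5/7.9 = 2.5949.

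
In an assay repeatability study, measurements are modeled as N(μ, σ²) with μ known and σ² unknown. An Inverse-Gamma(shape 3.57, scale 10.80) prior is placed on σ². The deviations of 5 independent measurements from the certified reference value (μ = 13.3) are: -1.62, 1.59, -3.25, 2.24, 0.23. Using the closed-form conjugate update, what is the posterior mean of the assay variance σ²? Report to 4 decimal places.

With known mean μ and an Inverse-Gamma(α, β) prior on σ², the Normal likelihood is conjugate: posterior is Inv-Gamma(α + n/2, β + Σ(xᵢ−μ)²/2).
Σ(xᵢ−μ)² = (-1.62)² + (1.59)² + (-3.25)² + (2.24)² + (0.23)² = 20.7855.
Posterior: Inv-Gamma(3.57 + 5/2, 10.80 + 20.7855/2) = Inv-Gamma(6.07, 21.19275).
E[σ²|data] = β/(α−1) = 21.19275/5.07 = 4.1800.

4.1800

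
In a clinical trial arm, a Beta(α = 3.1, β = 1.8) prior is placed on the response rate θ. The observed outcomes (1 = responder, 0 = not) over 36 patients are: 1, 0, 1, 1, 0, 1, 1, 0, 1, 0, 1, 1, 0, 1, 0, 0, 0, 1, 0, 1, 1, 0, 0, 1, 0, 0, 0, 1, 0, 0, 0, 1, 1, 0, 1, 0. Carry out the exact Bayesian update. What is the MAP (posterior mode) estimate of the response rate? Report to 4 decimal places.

The Beta prior is conjugate to a Binomial/Bernoulli likelihood; the update adds successes to α and failures to β.
Posterior: Beta(α+k, β+n−k) = Beta(3.1+17, 1.8+19) = Beta(20.1, 20.8).
Mode of Beta(a,b) for a,b>1 is (a−1)/(a+b−2) = 19.1/38.9 = 0.4910.

0.4910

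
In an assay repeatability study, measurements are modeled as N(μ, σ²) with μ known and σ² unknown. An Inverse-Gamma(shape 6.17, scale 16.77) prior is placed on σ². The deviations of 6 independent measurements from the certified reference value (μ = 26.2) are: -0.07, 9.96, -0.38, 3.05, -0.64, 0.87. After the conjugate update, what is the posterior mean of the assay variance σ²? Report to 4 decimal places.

With known mean μ and an Inverse-Gamma(α, β) prior on σ², the Normal likelihood is conjugate: posterior is Inv-Gamma(α + n/2, β + Σ(xᵢ−μ)²/2).
Σ(xᵢ−μ)² = (-0.07)² + (9.96)² + (-0.38)² + (3.05)² + (-0.64)² + (0.87)² = 109.8199.
Posterior: Inv-Gamma(6.17 + 6/2, 16.77 + 109.8199/2) = Inv-Gamma(9.17, 71.67995).
E[σ²|data] = β/(α−1) = 71.67995/8.17 = 8.7736.

8.7736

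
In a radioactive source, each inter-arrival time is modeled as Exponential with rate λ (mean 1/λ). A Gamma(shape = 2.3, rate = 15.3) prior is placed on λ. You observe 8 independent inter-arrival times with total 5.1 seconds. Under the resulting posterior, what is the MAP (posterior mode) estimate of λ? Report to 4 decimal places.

With a Gamma(shape α, rate β) prior on the exponential rate λ, the posterior after n observations with total T = Σxᵢ is Gamma(α+n, β+T).
Posterior: Gamma(2.3+8, 15.3+5.1) = Gamma(10.3, 20.4).
Mode = (α−1)/β = 0.4559.

0.4559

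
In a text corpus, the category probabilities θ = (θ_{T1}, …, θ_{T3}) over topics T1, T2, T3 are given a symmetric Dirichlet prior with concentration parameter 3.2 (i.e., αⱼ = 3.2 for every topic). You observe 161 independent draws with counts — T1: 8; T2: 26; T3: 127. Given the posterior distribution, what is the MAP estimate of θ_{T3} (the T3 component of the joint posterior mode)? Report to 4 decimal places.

0.7709

The Dirichlet prior is conjugate to the Multinomial likelihood: each posterior αⱼ = prior αⱼ + observed count nⱼ.
Posterior concentration: (11.2, 29.2, 130.2), total = 170.6.
Joint mode component: (α_{T3}−1)/(Σα−K) = 129.2/167.6 = 0.7709.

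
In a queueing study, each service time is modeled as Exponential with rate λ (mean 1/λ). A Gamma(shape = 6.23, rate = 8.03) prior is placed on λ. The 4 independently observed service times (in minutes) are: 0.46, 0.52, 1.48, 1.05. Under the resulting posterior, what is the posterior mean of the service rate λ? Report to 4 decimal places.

0.8865

With a Gamma(shape α, rate β) prior on the exponential rate λ, the posterior after n observations with total T = Σxᵢ is Gamma(α+n, β+T).
Sum of observations T = 3.51 minutes; n = 4.
Posterior: Gamma(6.23+4, 8.03+3.51) = Gamma(10.23, 11.54).
Posterior mean of λ = α/β = 10.23/11.54 = 0.8865.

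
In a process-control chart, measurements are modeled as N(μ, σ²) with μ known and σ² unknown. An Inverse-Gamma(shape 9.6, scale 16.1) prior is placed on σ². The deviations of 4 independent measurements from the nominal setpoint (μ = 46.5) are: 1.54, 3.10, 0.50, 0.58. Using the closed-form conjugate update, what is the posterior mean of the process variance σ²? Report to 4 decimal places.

With known mean μ and an Inverse-Gamma(α, β) prior on σ², the Normal likelihood is conjugate: posterior is Inv-Gamma(α + n/2, β + Σ(xᵢ−μ)²/2).
Σ(xᵢ−μ)² = (1.54)² + (3.10)² + (0.50)² + (0.58)² = 12.5680.
Posterior: Inv-Gamma(9.6 + 4/2, 16.1 + 12.5680/2) = Inv-Gamma(11.60, 22.38400).
E[σ²|data] = β/(α−1) = 22.38400/10.60 = 2.1117.

2.1117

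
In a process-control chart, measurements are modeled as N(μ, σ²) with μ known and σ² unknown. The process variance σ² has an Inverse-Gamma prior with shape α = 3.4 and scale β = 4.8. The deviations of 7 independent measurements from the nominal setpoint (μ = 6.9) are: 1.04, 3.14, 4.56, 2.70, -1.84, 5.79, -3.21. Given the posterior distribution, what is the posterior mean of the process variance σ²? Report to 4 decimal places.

With known mean μ and an Inverse-Gamma(α, β) prior on σ², the Normal likelihood is conjugate: posterior is Inv-Gamma(α + n/2, β + Σ(xᵢ−μ)²/2).
Σ(xᵢ−μ)² = (1.04)² + (3.14)² + (4.56)² + (2.70)² + (-1.84)² + (5.79)² + (-3.21)² = 86.2386.
Posterior: Inv-Gamma(3.4 + 7/2, 4.8 + 86.2386/2) = Inv-Gamma(6.90, 47.91930).
E[σ²|data] = β/(α−1) = 47.91930/5.90 = 8.1219.

8.1219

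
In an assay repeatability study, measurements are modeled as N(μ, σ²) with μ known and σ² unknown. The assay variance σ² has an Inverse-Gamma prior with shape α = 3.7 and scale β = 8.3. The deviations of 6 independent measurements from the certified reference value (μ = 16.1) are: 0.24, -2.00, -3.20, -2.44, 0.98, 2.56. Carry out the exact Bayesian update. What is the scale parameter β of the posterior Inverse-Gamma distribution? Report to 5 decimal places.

22.18260

With known mean μ and an Inverse-Gamma(α, β) prior on σ², the Normal likelihood is conjugate: posterior is Inv-Gamma(α + n/2, β + Σ(xᵢ−μ)²/2).
Σ(xᵢ−μ)² = (0.24)² + (-2.00)² + (-3.20)² + (-2.44)² + (0.98)² + (2.56)² = 27.7652.
Posterior: Inv-Gamma(3.7 + 6/2, 8.3 + 27.7652/2) = Inv-Gamma(6.70, 22.18260).
Posterior β = 22.18260.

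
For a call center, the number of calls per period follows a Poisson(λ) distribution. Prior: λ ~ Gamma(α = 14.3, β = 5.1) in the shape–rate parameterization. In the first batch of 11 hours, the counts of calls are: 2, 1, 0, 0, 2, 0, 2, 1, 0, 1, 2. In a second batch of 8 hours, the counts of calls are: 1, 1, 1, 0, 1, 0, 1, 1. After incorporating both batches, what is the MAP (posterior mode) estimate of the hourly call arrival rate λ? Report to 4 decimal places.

1.2573

With a Gamma(shape α, rate β) prior, the Poisson likelihood is conjugate: the posterior is Gamma(α + ΣXᵢ, β + n).
Batch 1: sum of counts S = 11 over n = 11 hours.
After batch 1: Gamma(α+S, β+n) = Gamma(14.3+11, 5.1+11) = Gamma(25.3, 16.1).
Batch 2: sum of counts S = 6 over n = 8 hours.
After batch 2: Gamma(α+S, β+n) = Gamma(25.3+6, 16.1+8) = Gamma(31.3, 24.1).
Mode of Gamma(α,β) for α≥1 is (α−1)/β = 30.3/24.1 = 1.2573.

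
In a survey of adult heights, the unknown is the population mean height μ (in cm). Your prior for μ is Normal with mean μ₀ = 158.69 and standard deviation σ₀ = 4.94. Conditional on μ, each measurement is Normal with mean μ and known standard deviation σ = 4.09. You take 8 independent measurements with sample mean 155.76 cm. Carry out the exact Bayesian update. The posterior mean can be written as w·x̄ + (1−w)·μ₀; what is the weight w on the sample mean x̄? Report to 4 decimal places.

For Normal data with known variance σ², a Normal(μ₀, σ₀²) prior on μ is conjugate. Posterior precision = 1/σ₀² + n/σ²; posterior mean is the precision-weighted average of μ₀ and x̄.
σ₀² = 4.94² = 24.4036, σ² = 4.09² = 16.7281. Prior precision 1/σ₀² = 1/24.4036; data precision n/σ² = 8/16.7281.
w = (n/σ²)/(1/σ₀² + n/σ²) = n·σ₀²/(σ² + n·σ₀²) = 8·24.4036/(16.7281 + 8·24.4036) = 195.2288/211.9569 = 0.9211.

0.9211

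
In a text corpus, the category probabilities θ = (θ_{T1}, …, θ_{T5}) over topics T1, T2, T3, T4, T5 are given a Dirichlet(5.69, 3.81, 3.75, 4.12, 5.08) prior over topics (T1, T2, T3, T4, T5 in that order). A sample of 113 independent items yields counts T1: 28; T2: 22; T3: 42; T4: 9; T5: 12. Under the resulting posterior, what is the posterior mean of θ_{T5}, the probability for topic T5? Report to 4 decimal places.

0.1261

The Dirichlet prior is conjugate to the Multinomial likelihood: each posterior αⱼ = prior αⱼ + observed count nⱼ.
Posterior concentration: (33.69, 25.81, 45.75, 13.12, 17.08), total = 135.45.
E[θ_{T5}|data] = α_{T5}/Σα = 17.08/135.45 = 0.1261.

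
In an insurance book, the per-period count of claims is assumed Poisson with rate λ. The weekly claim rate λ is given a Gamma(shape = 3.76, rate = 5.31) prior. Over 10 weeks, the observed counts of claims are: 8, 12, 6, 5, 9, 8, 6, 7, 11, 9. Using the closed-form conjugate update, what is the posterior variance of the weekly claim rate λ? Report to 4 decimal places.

With a Gamma(shape α, rate β) prior, the Poisson likelihood is conjugate: the posterior is Gamma(α + ΣXᵢ, β + n).
Sum of counts S = 81 over n = 10 weeks.
Posterior: Gamma(α+S, β+n) = Gamma(3.76+81, 5.31+10) = Gamma(84.76, 15.31).
Var = α/β² = 84.76/15.31² = 0.3616.

0.3616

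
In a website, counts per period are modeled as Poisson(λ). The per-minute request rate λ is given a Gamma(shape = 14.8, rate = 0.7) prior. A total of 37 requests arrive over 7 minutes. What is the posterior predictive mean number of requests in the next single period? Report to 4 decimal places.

With a Gamma(shape α, rate β) prior, the Poisson likelihood is conjugate: the posterior is Gamma(α + ΣXᵢ, β + n).
Posterior: Gamma(α+S, β+n) = Gamma(14.8+37, 0.7+7) = Gamma(51.8, 7.7).
The predictive distribution for one future period is NegBinom with mean α/β = 6.7273.

6.7273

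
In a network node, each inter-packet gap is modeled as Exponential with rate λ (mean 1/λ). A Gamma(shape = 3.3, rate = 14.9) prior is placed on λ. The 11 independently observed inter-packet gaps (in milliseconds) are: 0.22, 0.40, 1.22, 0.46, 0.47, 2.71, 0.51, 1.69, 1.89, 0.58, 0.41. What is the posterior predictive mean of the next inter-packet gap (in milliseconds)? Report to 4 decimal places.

1.9143

With a Gamma(shape α, rate β) prior on the exponential rate λ, the posterior after n observations with total T = Σxᵢ is Gamma(α+n, β+T).
Sum of observations T = 10.56 milliseconds; n = 11.
Posterior: Gamma(3.3+11, 14.9+10.56) = Gamma(14.3, 25.46).
The predictive distribution for the next observation is Lomax; its mean is β/(α−1) = 25.46/13.3 = 1.9143.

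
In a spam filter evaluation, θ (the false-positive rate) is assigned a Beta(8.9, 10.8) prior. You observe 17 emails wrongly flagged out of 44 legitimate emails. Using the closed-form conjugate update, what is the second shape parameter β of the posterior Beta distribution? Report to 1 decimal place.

The Beta prior is conjugate to a Binomial/Bernoulli likelihood; the update adds successes to α and failures to β.
Posterior: Beta(α+k, β+n−k) = Beta(8.9+17, 10.8+27) = Beta(25.9, 37.8).
Posterior β = 37.8.

37.8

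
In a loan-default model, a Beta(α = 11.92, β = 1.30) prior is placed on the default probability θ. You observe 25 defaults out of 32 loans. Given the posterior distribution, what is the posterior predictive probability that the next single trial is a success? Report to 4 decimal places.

The Beta prior is conjugate to a Binomial/Bernoulli likelihood; the update adds successes to α and failures to β.
Posterior: Beta(α+k, β+n−k) = Beta(11.92+25, 1.30+7) = Beta(36.92, 8.30).
For a single future Bernoulli trial, P(success | data) = α/(α+β) = 0.8165.

0.8165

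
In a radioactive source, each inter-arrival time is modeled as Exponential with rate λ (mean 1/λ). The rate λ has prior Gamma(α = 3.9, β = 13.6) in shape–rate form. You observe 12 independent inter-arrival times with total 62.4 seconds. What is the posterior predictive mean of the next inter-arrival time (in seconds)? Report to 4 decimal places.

5.1007

With a Gamma(shape α, rate β) prior on the exponential rate λ, the posterior after n observations with total T = Σxᵢ is Gamma(α+n, β+T).
Posterior: Gamma(3.9+12, 13.6+62.4) = Gamma(15.9, 76.0).
The predictive distribution for the next observation is Lomax; its mean is β/(α−1) = 76.0/14.9 = 5.1007.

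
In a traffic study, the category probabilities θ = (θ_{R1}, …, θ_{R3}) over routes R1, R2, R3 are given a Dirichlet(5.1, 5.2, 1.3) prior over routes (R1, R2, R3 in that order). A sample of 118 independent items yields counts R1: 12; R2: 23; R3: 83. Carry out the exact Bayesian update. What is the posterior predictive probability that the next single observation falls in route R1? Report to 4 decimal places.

The Dirichlet prior is conjugate to the Multinomial likelihood: each posterior αⱼ = prior αⱼ + observed count nⱼ.
Posterior concentration: (17.1, 28.2, 84.3), total = 129.6.
P(next = R1 | data) = α_{R1}/Σα = 0.1319.

0.1319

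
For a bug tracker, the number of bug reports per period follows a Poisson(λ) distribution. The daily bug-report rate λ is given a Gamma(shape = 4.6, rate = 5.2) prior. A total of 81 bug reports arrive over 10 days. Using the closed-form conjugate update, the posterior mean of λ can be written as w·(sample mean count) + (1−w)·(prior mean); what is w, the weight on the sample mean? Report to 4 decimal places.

With a Gamma(shape α, rate β) prior, the Poisson likelihood is conjugate: the posterior is Gamma(α + ΣXᵢ, β + n).
Posterior mean = (α₀+S)/(β₀+n) = [n/(β₀+n)]·(S/n) + [β₀/(β₀+n)]·(α₀/β₀), so only n and β₀ enter the weight.
Weight on data w = n/(β₀+n) = 10/(5.2+10) = 10/15.2 = 0.6579.

0.6579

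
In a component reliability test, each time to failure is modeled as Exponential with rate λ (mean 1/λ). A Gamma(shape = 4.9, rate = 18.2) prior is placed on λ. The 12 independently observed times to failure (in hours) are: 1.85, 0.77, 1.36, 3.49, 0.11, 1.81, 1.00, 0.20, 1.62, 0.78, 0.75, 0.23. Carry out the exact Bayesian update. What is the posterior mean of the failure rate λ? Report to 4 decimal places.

With a Gamma(shape α, rate β) prior on the exponential rate λ, the posterior after n observations with total T = Σxᵢ is Gamma(α+n, β+T).
Sum of observations T = 13.97 hours; n = 12.
Posterior: Gamma(4.9+12, 18.2+13.97) = Gamma(16.9, 32.17).
Posterior mean of λ = α/β = 16.9/32.17 = 0.5253.

0.5253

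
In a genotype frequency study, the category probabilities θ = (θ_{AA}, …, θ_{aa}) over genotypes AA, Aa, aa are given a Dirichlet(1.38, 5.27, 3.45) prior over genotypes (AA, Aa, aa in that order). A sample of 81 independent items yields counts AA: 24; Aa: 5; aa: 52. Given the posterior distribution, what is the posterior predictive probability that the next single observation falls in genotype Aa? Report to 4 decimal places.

The Dirichlet prior is conjugate to the Multinomial likelihood: each posterior αⱼ = prior αⱼ + observed count nⱼ.
Posterior concentration: (25.38, 10.27, 55.45), total = 91.10.
P(next = Aa | data) = α_{Aa}/Σα = 0.1127.

0.1127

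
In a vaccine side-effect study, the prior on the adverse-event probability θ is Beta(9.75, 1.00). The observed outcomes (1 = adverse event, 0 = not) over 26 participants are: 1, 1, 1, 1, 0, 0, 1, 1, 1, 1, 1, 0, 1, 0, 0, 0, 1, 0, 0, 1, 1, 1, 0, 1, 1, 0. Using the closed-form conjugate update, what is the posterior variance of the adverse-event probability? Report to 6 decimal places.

The Beta prior is conjugate to a Binomial/Bernoulli likelihood; the update adds successes to α and failures to β.
Posterior: Beta(α+k, β+n−k) = Beta(9.75+16, 1.00+10) = Beta(25.75, 11.00).
Var = αβ/((α+β)²(α+β+1)) = 25.75·11.00/(36.75²·37.75) = 0.005556.

0.005556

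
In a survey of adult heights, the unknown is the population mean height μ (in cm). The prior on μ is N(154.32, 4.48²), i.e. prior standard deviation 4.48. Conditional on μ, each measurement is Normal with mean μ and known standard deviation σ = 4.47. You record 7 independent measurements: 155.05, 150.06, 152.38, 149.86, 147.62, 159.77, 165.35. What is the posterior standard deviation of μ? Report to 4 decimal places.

For Normal data with known variance σ², a Normal(μ₀, σ₀²) prior on μ is conjugate. Posterior precision = 1/σ₀² + n/σ²; posterior mean is the precision-weighted average of μ₀ and x̄.
σ₀² = 4.48² = 20.0704, σ² = 4.47² = 19.9809; σ² + n·σ₀² = 19.9809 + 7·20.0704 = 160.4737.
Posterior precision = 1/σ₀² + n/σ² = 1/20.0704 + 7/19.9809 = (σ² + n·σ₀²)/(σ₀²σ²) = 160.4737/(20.0704·19.9809); posterior variance σₙ² = σ₀²σ²/(σ² + n·σ₀²) = 20.0704·19.9809/160.4737 = 2.499005.
Posterior SD = √σₙ² = √(20.0704·19.9809/160.4737) = 1.5808.

1.5808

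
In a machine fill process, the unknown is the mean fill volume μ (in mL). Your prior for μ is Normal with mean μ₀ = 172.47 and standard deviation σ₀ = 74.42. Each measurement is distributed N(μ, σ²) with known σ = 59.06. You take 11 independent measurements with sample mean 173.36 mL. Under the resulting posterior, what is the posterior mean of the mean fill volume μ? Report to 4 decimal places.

173.3118

For Normal data with known variance σ², a Normal(μ₀, σ₀²) prior on μ is conjugate. Posterior precision = 1/σ₀² + n/σ²; posterior mean is the precision-weighted average of μ₀ and x̄.
n·x̄ = 11·173.36 = 1906.96.
σ₀² = 74.42² = 5538.3364, σ² = 59.06² = 3488.0836; σ² + n·σ₀² = 3488.0836 + 11·5538.3364 = 64409.784.
Posterior mean = (μ₀/σ₀² + n·x̄/σ²)/(1/σ₀² + n/σ²) = (σ²·μ₀ + σ₀²·n·x̄)/(σ² + n·σ₀²) = (3488.0836·172.47 + 5538.3364·1906.96)/64409.784 = 11162975.759836/64409.784 = 173.3118.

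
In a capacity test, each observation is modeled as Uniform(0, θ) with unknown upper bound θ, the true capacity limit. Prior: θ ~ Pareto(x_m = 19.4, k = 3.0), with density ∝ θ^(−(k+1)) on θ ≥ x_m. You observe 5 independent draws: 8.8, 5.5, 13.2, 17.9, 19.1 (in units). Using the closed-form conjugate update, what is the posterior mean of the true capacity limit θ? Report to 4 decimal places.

A Pareto(scale x_m, shape k) prior on the upper bound θ of Uniform(0, θ) is conjugate: posterior is Pareto(max(x_m, max xᵢ), k + n).
Sample maximum = 19.1; prior scale x_m = 19.4 → posterior scale = max = 19.4.
Posterior shape = 3.0 + 5 = 8.0.
E[θ|data] = k·x_m/(k−1) = 8.0·19.4/7.0 = 22.1714.

22.1714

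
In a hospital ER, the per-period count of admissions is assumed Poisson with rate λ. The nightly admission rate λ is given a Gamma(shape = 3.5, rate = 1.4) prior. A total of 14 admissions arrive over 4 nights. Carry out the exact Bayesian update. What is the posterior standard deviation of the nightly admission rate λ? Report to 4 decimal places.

With a Gamma(shape α, rate β) prior, the Poisson likelihood is conjugate: the posterior is Gamma(α + ΣXᵢ, β + n).
Posterior: Gamma(α+S, β+n) = Gamma(3.5+14, 1.4+4) = Gamma(17.5, 5.4).
SD = √α/β = √17.5/5.4 = 0.7747.

0.7747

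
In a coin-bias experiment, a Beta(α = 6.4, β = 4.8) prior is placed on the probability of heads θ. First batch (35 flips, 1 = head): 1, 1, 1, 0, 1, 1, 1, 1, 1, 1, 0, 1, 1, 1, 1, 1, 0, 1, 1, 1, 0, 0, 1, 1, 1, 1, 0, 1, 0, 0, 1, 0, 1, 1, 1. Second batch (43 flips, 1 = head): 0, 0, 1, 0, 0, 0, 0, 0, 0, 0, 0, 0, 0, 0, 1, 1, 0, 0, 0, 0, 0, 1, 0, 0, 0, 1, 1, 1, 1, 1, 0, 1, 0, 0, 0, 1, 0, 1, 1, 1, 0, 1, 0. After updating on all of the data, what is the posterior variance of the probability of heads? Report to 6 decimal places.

0.002761

The Beta prior is conjugate to a Binomial/Bernoulli likelihood; the update adds successes to α and failures to β.
After batch 1: Beta(6.4+26, 4.8+9) = Beta(32.4, 13.8).
After batch 2: Beta(32.4+15, 13.8+28) = Beta(47.4, 41.8).
Var = αβ/((α+β)²(α+β+1)) = 47.4·41.8/(89.2²·90.2) = 0.002761.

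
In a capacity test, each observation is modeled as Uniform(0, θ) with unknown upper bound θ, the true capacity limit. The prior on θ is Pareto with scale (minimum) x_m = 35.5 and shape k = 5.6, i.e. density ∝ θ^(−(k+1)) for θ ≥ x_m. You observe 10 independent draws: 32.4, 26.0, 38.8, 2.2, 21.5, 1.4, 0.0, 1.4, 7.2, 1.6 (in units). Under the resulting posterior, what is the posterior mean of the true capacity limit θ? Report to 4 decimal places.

A Pareto(scale x_m, shape k) prior on the upper bound θ of Uniform(0, θ) is conjugate: posterior is Pareto(max(x_m, max xᵢ), k + n).
Sample maximum = 38.8; prior scale x_m = 35.5 → posterior scale = max = 38.8.
Posterior shape = 5.6 + 10 = 15.6.
E[θ|data] = k·x_m/(k−1) = 15.6·38.8/14.6 = 41.4575.

41.4575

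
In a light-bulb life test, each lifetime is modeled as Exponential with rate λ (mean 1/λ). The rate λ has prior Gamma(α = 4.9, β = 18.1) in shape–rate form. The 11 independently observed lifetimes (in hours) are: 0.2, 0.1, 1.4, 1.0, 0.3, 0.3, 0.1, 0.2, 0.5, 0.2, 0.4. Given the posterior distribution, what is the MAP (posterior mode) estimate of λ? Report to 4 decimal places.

With a Gamma(shape α, rate β) prior on the exponential rate λ, the posterior after n observations with total T = Σxᵢ is Gamma(α+n, β+T).
Sum of observations T = 4.7 hours; n = 11.
Posterior: Gamma(4.9+11, 18.1+4.7) = Gamma(15.9, 22.8).
Mode = (α−1)/β = 0.6535.

0.6535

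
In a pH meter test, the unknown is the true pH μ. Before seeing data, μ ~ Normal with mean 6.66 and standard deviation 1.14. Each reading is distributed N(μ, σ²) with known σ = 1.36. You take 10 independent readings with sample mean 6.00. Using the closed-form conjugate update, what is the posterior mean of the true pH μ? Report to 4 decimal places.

6.0822

For Normal data with known variance σ², a Normal(μ₀, σ₀²) prior on μ is conjugate. Posterior precision = 1/σ₀² + n/σ²; posterior mean is the precision-weighted average of μ₀ and x̄.
n·x̄ = 10·6.00 = 60.
σ₀² = 1.14² = 1.2996, σ² = 1.36² = 1.8496; σ² + n·σ₀² = 1.8496 + 10·1.2996 = 14.8456.
Posterior mean = (μ₀/σ₀² + n·x̄/σ²)/(1/σ₀² + n/σ²) = (σ²·μ₀ + σ₀²·n·x̄)/(σ² + n·σ₀²) = (1.8496·6.66 + 1.2996·60)/14.8456 = 90.294336/14.8456 = 6.0822.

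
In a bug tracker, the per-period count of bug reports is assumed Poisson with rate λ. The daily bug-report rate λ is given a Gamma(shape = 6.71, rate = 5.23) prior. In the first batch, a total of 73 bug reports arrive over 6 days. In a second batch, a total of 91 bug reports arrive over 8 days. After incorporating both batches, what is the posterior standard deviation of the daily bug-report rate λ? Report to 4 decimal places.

0.6794

With a Gamma(shape α, rate β) prior, the Poisson likelihood is conjugate: the posterior is Gamma(α + ΣXᵢ, β + n).
After batch 1: Gamma(α+S, β+n) = Gamma(6.71+73, 5.23+6) = Gamma(79.71, 11.23).
After batch 2: Gamma(α+S, β+n) = Gamma(79.71+91, 11.23+8) = Gamma(170.71, 19.23).
SD = √α/β = √170.71/19.23 = 0.6794.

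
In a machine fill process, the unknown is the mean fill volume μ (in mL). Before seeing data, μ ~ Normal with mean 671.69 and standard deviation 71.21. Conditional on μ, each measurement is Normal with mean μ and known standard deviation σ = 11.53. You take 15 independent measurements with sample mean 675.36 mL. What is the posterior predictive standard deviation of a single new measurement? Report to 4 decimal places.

For Normal data with known variance σ², a Normal(μ₀, σ₀²) prior on μ is conjugate. Posterior precision = 1/σ₀² + n/σ²; posterior mean is the precision-weighted average of μ₀ and x̄.
σ₀² = 71.21² = 5070.8641, σ² = 11.53² = 132.9409; σ² + n·σ₀² = 132.9409 + 15·5070.8641 = 76195.9024.
Posterior precision = 1/σ₀² + n/σ² = 1/5070.8641 + 15/132.9409 = (σ² + n·σ₀²)/(σ₀²σ²) = 76195.9024/(5070.8641·132.9409); posterior variance σₙ² = σ₀²σ²/(σ² + n·σ₀²) = 5070.8641·132.9409/76195.9024 = 8.847264.
Predictive variance for one new observation = σₙ² + σ² = 5070.8641·132.9409/76195.9024 + 132.9409 = σ²·(σ₀² + 76195.9024)/76195.9024 = 132.9409·81266.7665/76195.9024 = 141.788164; SD = √(132.9409·81266.7665/76195.9024) = 11.9075.

11.9075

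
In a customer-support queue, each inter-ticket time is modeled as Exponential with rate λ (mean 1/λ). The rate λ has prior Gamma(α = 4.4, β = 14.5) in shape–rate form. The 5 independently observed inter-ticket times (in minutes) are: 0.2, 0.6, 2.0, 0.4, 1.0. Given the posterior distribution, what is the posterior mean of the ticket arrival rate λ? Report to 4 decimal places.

0.5027

With a Gamma(shape α, rate β) prior on the exponential rate λ, the posterior after n observations with total T = Σxᵢ is Gamma(α+n, β+T).
Sum of observations T = 4.2 minutes; n = 5.
Posterior: Gamma(4.4+5, 14.5+4.2) = Gamma(9.4, 18.7).
Posterior mean of λ = α/β = 9.4/18.7 = 0.5027.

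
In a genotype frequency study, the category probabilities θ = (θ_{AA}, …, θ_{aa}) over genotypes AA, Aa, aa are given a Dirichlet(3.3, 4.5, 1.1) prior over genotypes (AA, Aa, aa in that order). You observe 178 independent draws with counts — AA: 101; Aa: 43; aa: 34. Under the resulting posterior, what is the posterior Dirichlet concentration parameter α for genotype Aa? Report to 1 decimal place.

47.5

The Dirichlet prior is conjugate to the Multinomial likelihood: each posterior αⱼ = prior αⱼ + observed count nⱼ.
Posterior concentration: (104.3, 47.5, 35.1), total = 186.9.
α_{Aa} = 4.5 + 43 = 47.5.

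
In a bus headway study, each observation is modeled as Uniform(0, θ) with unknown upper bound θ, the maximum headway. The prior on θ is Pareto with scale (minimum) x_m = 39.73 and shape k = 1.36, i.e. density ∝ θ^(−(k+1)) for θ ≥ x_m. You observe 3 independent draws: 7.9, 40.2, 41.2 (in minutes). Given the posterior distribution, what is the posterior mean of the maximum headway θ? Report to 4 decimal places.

53.4619

A Pareto(scale x_m, shape k) prior on the upper bound θ of Uniform(0, θ) is conjugate: posterior is Pareto(max(x_m, max xᵢ), k + n).
Sample maximum = 41.2; prior scale x_m = 39.73 → posterior scale = max = 41.20.
Posterior shape = 1.36 + 3 = 4.36.
E[θ|data] = k·x_m/(k−1) = 4.36·41.20/3.36 = 53.4619.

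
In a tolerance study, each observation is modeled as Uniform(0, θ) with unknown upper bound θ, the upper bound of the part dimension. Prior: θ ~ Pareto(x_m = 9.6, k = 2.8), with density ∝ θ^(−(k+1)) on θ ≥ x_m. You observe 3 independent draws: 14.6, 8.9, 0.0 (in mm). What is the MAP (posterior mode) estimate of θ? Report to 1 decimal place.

A Pareto(scale x_m, shape k) prior on the upper bound θ of Uniform(0, θ) is conjugate: posterior is Pareto(max(x_m, max xᵢ), k + n).
Sample maximum = 14.6; prior scale x_m = 9.6 → posterior scale = max = 14.6.
Posterior shape = 2.8 + 3 = 5.8.
The Pareto density is decreasing on [x_m, ∞), so the mode is x_m = 14.6.

14.6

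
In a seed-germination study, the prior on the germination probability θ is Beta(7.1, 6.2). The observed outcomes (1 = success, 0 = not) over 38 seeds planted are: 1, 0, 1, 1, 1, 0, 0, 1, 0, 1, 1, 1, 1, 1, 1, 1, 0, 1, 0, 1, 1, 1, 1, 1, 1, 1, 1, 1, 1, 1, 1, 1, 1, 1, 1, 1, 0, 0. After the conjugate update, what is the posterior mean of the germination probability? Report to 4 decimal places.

The Beta prior is conjugate to a Binomial/Bernoulli likelihood; the update adds successes to α and failures to β.
Posterior: Beta(α+k, β+n−k) = Beta(7.1+30, 6.2+8) = Beta(37.1, 14.2).
Posterior mean = α/(α+β) = 37.1/51.3 = 0.7232.

0.7232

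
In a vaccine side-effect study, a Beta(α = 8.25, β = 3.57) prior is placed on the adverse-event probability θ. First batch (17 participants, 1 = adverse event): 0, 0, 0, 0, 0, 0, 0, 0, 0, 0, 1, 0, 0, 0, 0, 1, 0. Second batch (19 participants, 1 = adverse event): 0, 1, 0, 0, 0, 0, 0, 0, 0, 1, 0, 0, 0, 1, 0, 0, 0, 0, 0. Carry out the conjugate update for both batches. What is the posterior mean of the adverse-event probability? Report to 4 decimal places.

0.2771

The Beta prior is conjugate to a Binomial/Bernoulli likelihood; the update adds successes to α and failures to β.
After batch 1: Beta(8.25+2, 3.57+15) = Beta(10.25, 18.57).
After batch 2: Beta(10.25+3, 18.57+16) = Beta(13.25, 34.57).
Posterior mean = α/(α+β) = 13.25/47.82 = 0.2771.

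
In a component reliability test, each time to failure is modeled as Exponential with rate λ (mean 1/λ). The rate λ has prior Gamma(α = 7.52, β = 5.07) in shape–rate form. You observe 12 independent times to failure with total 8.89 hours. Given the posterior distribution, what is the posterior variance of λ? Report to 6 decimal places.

0.100163

With a Gamma(shape α, rate β) prior on the exponential rate λ, the posterior after n observations with total T = Σxᵢ is Gamma(α+n, β+T).
Posterior: Gamma(7.52+12, 5.07+8.89) = Gamma(19.52, 13.96).
Var = α/β² = 0.100163.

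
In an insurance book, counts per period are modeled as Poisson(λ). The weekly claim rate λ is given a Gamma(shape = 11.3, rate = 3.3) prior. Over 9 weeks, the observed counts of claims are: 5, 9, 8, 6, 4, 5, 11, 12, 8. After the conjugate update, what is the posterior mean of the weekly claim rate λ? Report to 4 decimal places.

6.4472

With a Gamma(shape α, rate β) prior, the Poisson likelihood is conjugate: the posterior is Gamma(α + ΣXᵢ, β + n).
Sum of counts S = 68 over n = 9 weeks.
Posterior: Gamma(α+S, β+n) = Gamma(11.3+68, 3.3+9) = Gamma(79.3, 12.3).
Posterior mean = α/β = 79.3/12.3 = 6.4472.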